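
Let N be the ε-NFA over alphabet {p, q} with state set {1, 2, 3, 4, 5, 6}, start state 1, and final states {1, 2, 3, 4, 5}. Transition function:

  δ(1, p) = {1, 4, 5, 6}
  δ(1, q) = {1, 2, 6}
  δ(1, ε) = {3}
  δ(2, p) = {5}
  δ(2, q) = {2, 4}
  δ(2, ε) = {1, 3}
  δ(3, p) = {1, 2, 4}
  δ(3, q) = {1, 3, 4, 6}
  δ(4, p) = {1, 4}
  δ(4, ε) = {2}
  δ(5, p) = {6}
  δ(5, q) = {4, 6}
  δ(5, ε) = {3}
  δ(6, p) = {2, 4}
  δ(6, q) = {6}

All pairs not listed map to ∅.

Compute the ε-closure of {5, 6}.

Begin with {5, 6}.
5 →ε {3}; add 3.
ε-closure = {3, 5, 6}.

{3, 5, 6}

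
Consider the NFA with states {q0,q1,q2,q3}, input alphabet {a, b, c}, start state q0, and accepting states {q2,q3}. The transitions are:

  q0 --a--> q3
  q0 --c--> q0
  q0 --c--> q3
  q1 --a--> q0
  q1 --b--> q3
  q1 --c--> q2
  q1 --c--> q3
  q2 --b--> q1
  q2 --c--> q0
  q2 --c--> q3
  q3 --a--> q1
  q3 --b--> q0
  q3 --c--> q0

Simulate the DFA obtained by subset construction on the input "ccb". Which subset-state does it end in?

Start: {q0}.
δ(q0,c) = {q0,q3}.
Union: {q0,q3}.
After c: {q0,q3}.
δ(q0,c) = {q0,q3}; δ(q3,c) = {q0}.
Union: {q0,q3}.
After c: {q0,q3}.
δ(q0,b) = ∅; δ(q3,b) = {q0}.
Union: {q0}.
After b: {q0}.

{q0}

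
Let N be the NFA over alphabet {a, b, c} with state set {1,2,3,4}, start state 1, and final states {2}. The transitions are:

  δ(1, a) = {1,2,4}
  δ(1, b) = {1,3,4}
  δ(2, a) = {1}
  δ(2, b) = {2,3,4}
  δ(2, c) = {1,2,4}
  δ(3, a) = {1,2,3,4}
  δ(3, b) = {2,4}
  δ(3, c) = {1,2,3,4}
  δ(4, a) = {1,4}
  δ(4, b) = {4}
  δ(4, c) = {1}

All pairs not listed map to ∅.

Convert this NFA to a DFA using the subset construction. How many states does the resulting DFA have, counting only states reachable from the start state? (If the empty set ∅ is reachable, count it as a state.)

Start state of the DFA: {1}.
{1} --a--> {1,2,4}  [new]
{1} --b--> {1,3,4}  [new]
{1} --c--> ∅  [new]
{1,2,4} --a--> {1,2,4}  [seen]
{1,2,4} --b--> {1,2,3,4}  [new]
{1,2,4} --c--> {1,2,4}  [seen]
{1,3,4} --a--> {1,2,3,4}  [seen]
{1,3,4} --b--> {1,2,3,4}  [seen]
{1,3,4} --c--> {1,2,3,4}  [seen]
∅ --a--> ∅  [seen]
∅ --b--> ∅  [seen]
∅ --c--> ∅  [seen]
{1,2,3,4} --a--> {1,2,3,4}  [seen]
{1,2,3,4} --b--> {1,2,3,4}  [seen]
{1,2,3,4} --c--> {1,2,3,4}  [seen]
Reachable DFA states: {1}, {1,2,4}, {1,3,4}, ∅, {1,2,3,4}.

5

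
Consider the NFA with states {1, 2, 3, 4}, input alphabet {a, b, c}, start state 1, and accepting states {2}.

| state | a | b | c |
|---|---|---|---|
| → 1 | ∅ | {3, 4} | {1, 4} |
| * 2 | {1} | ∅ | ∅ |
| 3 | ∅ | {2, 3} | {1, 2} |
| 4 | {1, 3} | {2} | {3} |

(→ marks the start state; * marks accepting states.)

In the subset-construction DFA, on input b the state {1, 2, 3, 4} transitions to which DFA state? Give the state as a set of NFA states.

{2, 3, 4}

δ(1,b) = {3, 4}; δ(2,b) = ∅; δ(3,b) = {2, 3}; δ(4,b) = {2}.
Union: {2, 3, 4}.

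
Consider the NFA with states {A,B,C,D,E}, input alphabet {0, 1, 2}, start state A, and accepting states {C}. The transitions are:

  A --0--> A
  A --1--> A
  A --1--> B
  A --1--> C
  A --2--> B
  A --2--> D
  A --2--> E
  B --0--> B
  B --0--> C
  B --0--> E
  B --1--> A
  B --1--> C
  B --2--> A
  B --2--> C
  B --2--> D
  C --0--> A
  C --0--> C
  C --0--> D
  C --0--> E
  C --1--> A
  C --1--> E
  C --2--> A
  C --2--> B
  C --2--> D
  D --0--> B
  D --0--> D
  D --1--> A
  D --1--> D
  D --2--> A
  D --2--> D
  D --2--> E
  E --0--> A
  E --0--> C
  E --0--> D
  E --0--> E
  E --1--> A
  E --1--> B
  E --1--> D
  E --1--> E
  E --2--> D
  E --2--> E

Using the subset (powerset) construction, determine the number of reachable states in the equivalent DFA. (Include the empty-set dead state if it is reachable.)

7

Start state of the DFA: {A}.
{A} --0--> {A}  [seen]
{A} --1--> {A,B,C}  [new]
{A} --2--> {B,D,E}  [new]
{A,B,C} --0--> {A,B,C,D,E}  [new]
{A,B,C} --1--> {A,B,C,E}  [new]
{A,B,C} --2--> {A,B,C,D,E}  [seen]
{B,D,E} --0--> {A,B,C,D,E}  [seen]
{B,D,E} --1--> {A,B,C,D,E}  [seen]
{B,D,E} --2--> {A,C,D,E}  [new]
{A,B,C,D,E} --0--> {A,B,C,D,E}  [seen]
{A,B,C,D,E} --1--> {A,B,C,D,E}  [seen]
{A,B,C,D,E} --2--> {A,B,C,D,E}  [seen]
{A,B,C,E} --0--> {A,B,C,D,E}  [seen]
{A,B,C,E} --1--> {A,B,C,D,E}  [seen]
{A,B,C,E} --2--> {A,B,C,D,E}  [seen]
{A,C,D,E} --0--> {A,B,C,D,E}  [seen]
{A,C,D,E} --1--> {A,B,C,D,E}  [seen]
{A,C,D,E} --2--> {A,B,D,E}  [new]
{A,B,D,E} --0--> {A,B,C,D,E}  [seen]
{A,B,D,E} --1--> {A,B,C,D,E}  [seen]
{A,B,D,E} --2--> {A,B,C,D,E}  [seen]
Reachable DFA states: {A}, {A,B,C}, {B,D,E}, {A,B,C,D,E}, {A,B,C,E}, {A,C,D,E}, {A,B,D,E}.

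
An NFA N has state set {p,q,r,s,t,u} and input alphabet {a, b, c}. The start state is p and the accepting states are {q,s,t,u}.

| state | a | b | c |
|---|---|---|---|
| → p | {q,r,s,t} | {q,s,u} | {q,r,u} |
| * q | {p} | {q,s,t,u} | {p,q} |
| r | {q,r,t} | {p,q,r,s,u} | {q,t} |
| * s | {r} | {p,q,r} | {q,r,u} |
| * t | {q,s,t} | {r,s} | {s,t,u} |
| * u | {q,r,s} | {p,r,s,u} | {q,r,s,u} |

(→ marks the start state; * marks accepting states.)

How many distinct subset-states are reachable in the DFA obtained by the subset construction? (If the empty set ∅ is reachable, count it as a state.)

Start state of the DFA: {p}.
{p} --a--> {q,r,s,t}  [new]
{p} --b--> {q,s,u}  [new]
{p} --c--> {q,r,u}  [new]
{q,r,s,t} --a--> {p,q,r,s,t}  [new]
{q,r,s,t} --b--> {p,q,r,s,t,u}  [new]
{q,r,s,t} --c--> {p,q,r,s,t,u}  [seen]
{q,s,u} --a--> {p,q,r,s}  [new]
{q,s,u} --b--> {p,q,r,s,t,u}  [seen]
{q,s,u} --c--> {p,q,r,s,u}  [new]
{q,r,u} --a--> {p,q,r,s,t}  [seen]
{q,r,u} --b--> {p,q,r,s,t,u}  [seen]
{q,r,u} --c--> {p,q,r,s,t,u}  [seen]
{p,q,r,s,t} --a--> {p,q,r,s,t}  [seen]
{p,q,r,s,t} --b--> {p,q,r,s,t,u}  [seen]
{p,q,r,s,t} --c--> {p,q,r,s,t,u}  [seen]
{p,q,r,s,t,u} --a--> {p,q,r,s,t}  [seen]
{p,q,r,s,t,u} --b--> {p,q,r,s,t,u}  [seen]
{p,q,r,s,t,u} --c--> {p,q,r,s,t,u}  [seen]
{p,q,r,s} --a--> {p,q,r,s,t}  [seen]
{p,q,r,s} --b--> {p,q,r,s,t,u}  [seen]
{p,q,r,s} --c--> {p,q,r,t,u}  [new]
{p,q,r,s,u} --a--> {p,q,r,s,t}  [seen]
{p,q,r,s,u} --b--> {p,q,r,s,t,u}  [seen]
{p,q,r,s,u} --c--> {p,q,r,s,t,u}  [seen]
{p,q,r,t,u} --a--> {p,q,r,s,t}  [seen]
{p,q,r,t,u} --b--> {p,q,r,s,t,u}  [seen]
{p,q,r,t,u} --c--> {p,q,r,s,t,u}  [seen]
Reachable DFA states: {p}, {q,r,s,t}, {q,s,u}, {q,r,u}, {p,q,r,s,t}, {p,q,r,s,t,u}, {p,q,r,s}, {p,q,r,s,u}, {p,q,r,t,u}.

9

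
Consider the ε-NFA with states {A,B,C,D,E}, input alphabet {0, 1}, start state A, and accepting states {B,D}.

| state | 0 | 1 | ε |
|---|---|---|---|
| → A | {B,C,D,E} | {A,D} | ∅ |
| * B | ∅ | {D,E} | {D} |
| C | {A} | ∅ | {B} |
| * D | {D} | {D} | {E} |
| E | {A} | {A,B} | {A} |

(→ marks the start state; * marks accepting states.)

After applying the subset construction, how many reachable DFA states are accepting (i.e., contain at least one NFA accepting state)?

3

Start state of the DFA: {A} (ε-closure of the NFA start).
{A} --0--> {A,B,C,D,E}  [new]
{A} --1--> {A,D,E}  [new]
{A,B,C,D,E} --0--> {A,B,C,D,E}  [seen]
{A,B,C,D,E} --1--> {A,B,D,E}  [new]
{A,D,E} --0--> {A,B,C,D,E}  [seen]
{A,D,E} --1--> {A,B,D,E}  [seen]
{A,B,D,E} --0--> {A,B,C,D,E}  [seen]
{A,B,D,E} --1--> {A,B,D,E}  [seen]
Reachable DFA states: {A}, {A,B,C,D,E}, {A,D,E}, {A,B,D,E}.
Accepting DFA states (contain an NFA accepting state): {A,B,C,D,E}, {A,D,E}, {A,B,D,E}.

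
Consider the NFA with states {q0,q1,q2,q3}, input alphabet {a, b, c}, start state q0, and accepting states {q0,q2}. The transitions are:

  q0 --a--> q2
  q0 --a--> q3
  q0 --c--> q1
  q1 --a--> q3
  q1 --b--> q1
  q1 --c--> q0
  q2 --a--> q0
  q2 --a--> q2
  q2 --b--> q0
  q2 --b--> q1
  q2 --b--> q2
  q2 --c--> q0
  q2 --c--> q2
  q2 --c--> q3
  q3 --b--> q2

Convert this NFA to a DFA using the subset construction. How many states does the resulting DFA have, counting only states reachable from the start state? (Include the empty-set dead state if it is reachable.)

10

Start state of the DFA: {q0}.
{q0} --a--> {q2,q3}  [new]
{q0} --b--> ∅  [new]
{q0} --c--> {q1}  [new]
{q2,q3} --a--> {q0,q2}  [new]
{q2,q3} --b--> {q0,q1,q2}  [new]
{q2,q3} --c--> {q0,q2,q3}  [new]
∅ --a--> ∅  [seen]
∅ --b--> ∅  [seen]
∅ --c--> ∅  [seen]
{q1} --a--> {q3}  [new]
{q1} --b--> {q1}  [seen]
{q1} --c--> {q0}  [seen]
{q0,q2} --a--> {q0,q2,q3}  [seen]
{q0,q2} --b--> {q0,q1,q2}  [seen]
{q0,q2} --c--> {q0,q1,q2,q3}  [new]
{q0,q1,q2} --a--> {q0,q2,q3}  [seen]
{q0,q1,q2} --b--> {q0,q1,q2}  [seen]
{q0,q1,q2} --c--> {q0,q1,q2,q3}  [seen]
{q0,q2,q3} --a--> {q0,q2,q3}  [seen]
{q0,q2,q3} --b--> {q0,q1,q2}  [seen]
{q0,q2,q3} --c--> {q0,q1,q2,q3}  [seen]
{q3} --a--> ∅  [seen]
{q3} --b--> {q2}  [new]
{q3} --c--> ∅  [seen]
{q0,q1,q2,q3} --a--> {q0,q2,q3}  [seen]
{q0,q1,q2,q3} --b--> {q0,q1,q2}  [seen]
{q0,q1,q2,q3} --c--> {q0,q1,q2,q3}  [seen]
{q2} --a--> {q0,q2}  [seen]
{q2} --b--> {q0,q1,q2}  [seen]
{q2} --c--> {q0,q2,q3}  [seen]
Reachable DFA states: {q0}, {q2,q3}, ∅, {q1}, {q0,q2}, {q0,q1,q2}, {q0,q2,q3}, {q3}, {q0,q1,q2,q3}, {q2}.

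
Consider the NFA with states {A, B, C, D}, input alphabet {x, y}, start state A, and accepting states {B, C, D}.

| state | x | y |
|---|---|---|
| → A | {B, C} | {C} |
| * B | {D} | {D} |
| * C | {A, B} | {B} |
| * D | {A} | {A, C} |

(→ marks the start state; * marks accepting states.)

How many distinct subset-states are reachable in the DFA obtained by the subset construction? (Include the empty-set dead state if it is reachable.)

15

Start state of the DFA: {A}.
{A} --x--> {B, C}  [new]
{A} --y--> {C}  [new]
{B, C} --x--> {A, B, D}  [new]
{B, C} --y--> {B, D}  [new]
{C} --x--> {A, B}  [new]
{C} --y--> {B}  [new]
{A, B, D} --x--> {A, B, C, D}  [new]
{A, B, D} --y--> {A, C, D}  [new]
{B, D} --x--> {A, D}  [new]
{B, D} --y--> {A, C, D}  [seen]
{A, B} --x--> {B, C, D}  [new]
{A, B} --y--> {C, D}  [new]
{B} --x--> {D}  [new]
{B} --y--> {D}  [seen]
{A, B, C, D} --x--> {A, B, C, D}  [seen]
{A, B, C, D} --y--> {A, B, C, D}  [seen]
{A, C, D} --x--> {A, B, C}  [new]
{A, C, D} --y--> {A, B, C}  [seen]
{A, D} --x--> {A, B, C}  [seen]
{A, D} --y--> {A, C}  [new]
{B, C, D} --x--> {A, B, D}  [seen]
{B, C, D} --y--> {A, B, C, D}  [seen]
{C, D} --x--> {A, B}  [seen]
{C, D} --y--> {A, B, C}  [seen]
{D} --x--> {A}  [seen]
{D} --y--> {A, C}  [seen]
{A, B, C} --x--> {A, B, C, D}  [seen]
{A, B, C} --y--> {B, C, D}  [seen]
{A, C} --x--> {A, B, C}  [seen]
{A, C} --y--> {B, C}  [seen]
Reachable DFA states: {A}, {B, C}, {C}, {A, B, D}, {B, D}, {A, B}, {B}, {A, B, C, D}, {A, C, D}, {A, D}, {B, C, D}, {C, D}, {D}, {A, B, C}, {A, C}.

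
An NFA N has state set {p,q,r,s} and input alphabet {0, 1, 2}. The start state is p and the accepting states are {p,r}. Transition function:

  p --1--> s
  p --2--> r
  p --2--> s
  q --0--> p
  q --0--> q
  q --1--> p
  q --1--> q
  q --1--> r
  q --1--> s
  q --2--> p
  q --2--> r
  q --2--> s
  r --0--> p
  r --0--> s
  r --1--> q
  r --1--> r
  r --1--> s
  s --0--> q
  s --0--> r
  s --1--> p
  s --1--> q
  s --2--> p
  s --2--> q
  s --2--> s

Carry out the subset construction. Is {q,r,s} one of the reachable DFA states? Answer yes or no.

Start state of the DFA: {p}.
{p} --0--> ∅  [new]
{p} --1--> {s}  [new]
{p} --2--> {r,s}  [new]
∅ --0--> ∅  [seen]
∅ --1--> ∅  [seen]
∅ --2--> ∅  [seen]
{s} --0--> {q,r}  [new]
{s} --1--> {p,q}  [new]
{s} --2--> {p,q,s}  [new]
{r,s} --0--> {p,q,r,s}  [new]
{r,s} --1--> {p,q,r,s}  [seen]
{r,s} --2--> {p,q,s}  [seen]
{q,r} --0--> {p,q,s}  [seen]
{q,r} --1--> {p,q,r,s}  [seen]
{q,r} --2--> {p,r,s}  [new]
{p,q} --0--> {p,q}  [seen]
{p,q} --1--> {p,q,r,s}  [seen]
{p,q} --2--> {p,r,s}  [seen]
{p,q,s} --0--> {p,q,r}  [new]
{p,q,s} --1--> {p,q,r,s}  [seen]
{p,q,s} --2--> {p,q,r,s}  [seen]
{p,q,r,s} --0--> {p,q,r,s}  [seen]
{p,q,r,s} --1--> {p,q,r,s}  [seen]
{p,q,r,s} --2--> {p,q,r,s}  [seen]
{p,r,s} --0--> {p,q,r,s}  [seen]
{p,r,s} --1--> {p,q,r,s}  [seen]
{p,r,s} --2--> {p,q,r,s}  [seen]
{p,q,r} --0--> {p,q,s}  [seen]
{p,q,r} --1--> {p,q,r,s}  [seen]
{p,q,r} --2--> {p,r,s}  [seen]
Reachable DFA states: {p}, ∅, {s}, {r,s}, {q,r}, {p,q}, {p,q,s}, {p,q,r,s}, {p,r,s}, {p,q,r}.
{q,r,s} is not among them.

no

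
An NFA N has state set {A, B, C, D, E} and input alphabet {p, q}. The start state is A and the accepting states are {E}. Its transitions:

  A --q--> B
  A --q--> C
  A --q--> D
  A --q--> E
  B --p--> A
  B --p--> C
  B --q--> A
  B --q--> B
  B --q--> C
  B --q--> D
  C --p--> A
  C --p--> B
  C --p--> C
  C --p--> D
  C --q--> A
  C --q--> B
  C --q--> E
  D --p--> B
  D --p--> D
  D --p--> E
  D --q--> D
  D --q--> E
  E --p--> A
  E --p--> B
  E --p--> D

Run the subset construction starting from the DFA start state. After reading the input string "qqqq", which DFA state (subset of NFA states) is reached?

{A, B, C, D, E}

Start: {A}.
δ(A,q) = {B, C, D, E}.
Union: {B, C, D, E}.
After q: {B, C, D, E}.
δ(B,q) = {A, B, C, D}; δ(C,q) = {A, B, E}; δ(D,q) = {D, E}; δ(E,q) = ∅.
Union: {A, B, C, D, E}.
After q: {A, B, C, D, E}.
δ(A,q) = {B, C, D, E}; δ(B,q) = {A, B, C, D}; δ(C,q) = {A, B, E}; δ(D,q) = {D, E}; δ(E,q) = ∅.
Union: {A, B, C, D, E}.
After q: {A, B, C, D, E}.
δ(A,q) = {B, C, D, E}; δ(B,q) = {A, B, C, D}; δ(C,q) = {A, B, E}; δ(D,q) = {D, E}; δ(E,q) = ∅.
Union: {A, B, C, D, E}.
After q: {A, B, C, D, E}.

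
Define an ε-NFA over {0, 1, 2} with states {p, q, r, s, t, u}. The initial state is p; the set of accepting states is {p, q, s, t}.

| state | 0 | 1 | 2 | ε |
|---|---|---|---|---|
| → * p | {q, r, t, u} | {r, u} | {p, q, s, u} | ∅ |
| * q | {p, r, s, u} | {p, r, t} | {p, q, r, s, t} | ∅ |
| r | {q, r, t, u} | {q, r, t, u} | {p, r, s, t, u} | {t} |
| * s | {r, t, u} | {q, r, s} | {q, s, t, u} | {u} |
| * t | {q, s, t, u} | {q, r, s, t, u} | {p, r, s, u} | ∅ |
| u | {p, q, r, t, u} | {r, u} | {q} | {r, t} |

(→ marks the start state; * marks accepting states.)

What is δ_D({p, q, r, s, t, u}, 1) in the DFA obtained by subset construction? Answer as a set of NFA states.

δ(p,1) = {r, u}; δ(q,1) = {p, r, t}; δ(r,1) = {q, r, t, u}; δ(s,1) = {q, r, s}; δ(t,1) = {q, r, s, t, u}; δ(u,1) = {r, u}.
Union: {p, q, r, s, t, u}.

{p, q, r, s, t, u}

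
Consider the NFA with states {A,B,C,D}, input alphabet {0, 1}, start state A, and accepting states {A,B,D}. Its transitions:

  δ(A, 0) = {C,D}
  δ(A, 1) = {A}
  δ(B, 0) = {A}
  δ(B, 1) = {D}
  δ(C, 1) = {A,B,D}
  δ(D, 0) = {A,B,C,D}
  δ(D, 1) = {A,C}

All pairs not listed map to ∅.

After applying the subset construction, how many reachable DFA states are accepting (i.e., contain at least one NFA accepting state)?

Start state of the DFA: {A}.
{A} --0--> {C,D}  [new]
{A} --1--> {A}  [seen]
{C,D} --0--> {A,B,C,D}  [new]
{C,D} --1--> {A,B,C,D}  [seen]
{A,B,C,D} --0--> {A,B,C,D}  [seen]
{A,B,C,D} --1--> {A,B,C,D}  [seen]
Reachable DFA states: {A}, {C,D}, {A,B,C,D}.
Accepting DFA states (contain an NFA accepting state): {A}, {C,D}, {A,B,C,D}.

3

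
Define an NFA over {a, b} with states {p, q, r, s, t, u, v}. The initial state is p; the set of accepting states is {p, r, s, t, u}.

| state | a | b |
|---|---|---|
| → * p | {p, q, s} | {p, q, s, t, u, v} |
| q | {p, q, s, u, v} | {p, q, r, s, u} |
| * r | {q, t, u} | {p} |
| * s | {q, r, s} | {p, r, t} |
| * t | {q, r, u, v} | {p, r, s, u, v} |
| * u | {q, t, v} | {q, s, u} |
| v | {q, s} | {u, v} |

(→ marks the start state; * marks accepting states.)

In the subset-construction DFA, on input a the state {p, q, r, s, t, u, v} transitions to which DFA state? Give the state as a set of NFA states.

δ(p,a) = {p, q, s}; δ(q,a) = {p, q, s, u, v}; δ(r,a) = {q, t, u}; δ(s,a) = {q, r, s}; δ(t,a) = {q, r, u, v}; δ(u,a) = {q, t, v}; δ(v,a) = {q, s}.
Union: {p, q, r, s, t, u, v}.

{p, q, r, s, t, u, v}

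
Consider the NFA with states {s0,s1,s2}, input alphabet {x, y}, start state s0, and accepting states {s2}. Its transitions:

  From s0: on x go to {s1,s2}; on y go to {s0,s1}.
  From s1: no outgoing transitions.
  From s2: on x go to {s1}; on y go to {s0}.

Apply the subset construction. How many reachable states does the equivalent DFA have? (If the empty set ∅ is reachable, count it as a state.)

5

Start state of the DFA: {s0}.
{s0} --x--> {s1,s2}  [new]
{s0} --y--> {s0,s1}  [new]
{s1,s2} --x--> {s1}  [new]
{s1,s2} --y--> {s0}  [seen]
{s0,s1} --x--> {s1,s2}  [seen]
{s0,s1} --y--> {s0,s1}  [seen]
{s1} --x--> ∅  [new]
{s1} --y--> ∅  [seen]
∅ --x--> ∅  [seen]
∅ --y--> ∅  [seen]
Reachable DFA states: {s0}, {s1,s2}, {s0,s1}, {s1}, ∅.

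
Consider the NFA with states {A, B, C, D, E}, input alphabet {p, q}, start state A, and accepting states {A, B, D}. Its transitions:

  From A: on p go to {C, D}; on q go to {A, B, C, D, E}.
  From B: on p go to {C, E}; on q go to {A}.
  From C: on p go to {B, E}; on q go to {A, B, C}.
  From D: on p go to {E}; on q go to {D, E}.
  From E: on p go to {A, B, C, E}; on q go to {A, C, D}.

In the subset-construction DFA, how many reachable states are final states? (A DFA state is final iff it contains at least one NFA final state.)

7

Start state of the DFA: {A}.
{A} --p--> {C, D}  [new]
{A} --q--> {A, B, C, D, E}  [new]
{C, D} --p--> {B, E}  [new]
{C, D} --q--> {A, B, C, D, E}  [seen]
{A, B, C, D, E} --p--> {A, B, C, D, E}  [seen]
{A, B, C, D, E} --q--> {A, B, C, D, E}  [seen]
{B, E} --p--> {A, B, C, E}  [new]
{B, E} --q--> {A, C, D}  [new]
{A, B, C, E} --p--> {A, B, C, D, E}  [seen]
{A, B, C, E} --q--> {A, B, C, D, E}  [seen]
{A, C, D} --p--> {B, C, D, E}  [new]
{A, C, D} --q--> {A, B, C, D, E}  [seen]
{B, C, D, E} --p--> {A, B, C, E}  [seen]
{B, C, D, E} --q--> {A, B, C, D, E}  [seen]
Reachable DFA states: {A}, {C, D}, {A, B, C, D, E}, {B, E}, {A, B, C, E}, {A, C, D}, {B, C, D, E}.
Accepting DFA states (contain an NFA accepting state): {A}, {C, D}, {A, B, C, D, E}, {B, E}, {A, B, C, E}, {A, C, D}, {B, C, D, E}.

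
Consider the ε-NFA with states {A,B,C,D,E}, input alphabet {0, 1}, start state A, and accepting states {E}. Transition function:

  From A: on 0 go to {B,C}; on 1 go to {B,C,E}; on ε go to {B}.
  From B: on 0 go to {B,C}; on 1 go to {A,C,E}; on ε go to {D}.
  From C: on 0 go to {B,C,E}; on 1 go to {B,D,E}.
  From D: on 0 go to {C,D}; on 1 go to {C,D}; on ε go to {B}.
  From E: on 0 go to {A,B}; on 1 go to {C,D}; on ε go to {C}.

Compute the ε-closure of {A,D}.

Begin with {A,D}.
A →ε {B}; add B.
ε-closure = {A,B,D}.

{A,B,D}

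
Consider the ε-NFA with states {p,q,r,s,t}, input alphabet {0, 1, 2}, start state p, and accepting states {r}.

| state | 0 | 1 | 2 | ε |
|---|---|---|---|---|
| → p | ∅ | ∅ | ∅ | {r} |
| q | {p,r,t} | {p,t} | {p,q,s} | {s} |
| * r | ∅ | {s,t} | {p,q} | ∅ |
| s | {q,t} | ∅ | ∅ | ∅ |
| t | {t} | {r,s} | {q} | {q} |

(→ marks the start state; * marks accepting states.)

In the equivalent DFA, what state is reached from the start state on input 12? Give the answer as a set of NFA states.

Start: {p,r}.
δ(p,1) = ∅; δ(r,1) = {s,t}.
Union: {s,t}.
ε-closure gives {q,s,t}.
After 1: {q,s,t}.
δ(q,2) = {p,q,s}; δ(s,2) = ∅; δ(t,2) = {q}.
Union: {p,q,s}.
ε-closure gives {p,q,r,s}.
After 2: {p,q,r,s}.

{p,q,r,s}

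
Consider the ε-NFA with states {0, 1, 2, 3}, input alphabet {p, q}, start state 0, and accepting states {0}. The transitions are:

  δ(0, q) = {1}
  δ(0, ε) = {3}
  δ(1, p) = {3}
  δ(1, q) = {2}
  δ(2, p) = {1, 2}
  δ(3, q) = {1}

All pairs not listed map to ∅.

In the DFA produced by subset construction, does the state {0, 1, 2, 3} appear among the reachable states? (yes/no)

Start state of the DFA: {0, 3} (ε-closure of the NFA start).
{0, 3} --p--> ∅  [new]
{0, 3} --q--> {1}  [new]
∅ --p--> ∅  [seen]
∅ --q--> ∅  [seen]
{1} --p--> {3}  [new]
{1} --q--> {2}  [new]
{3} --p--> ∅  [seen]
{3} --q--> {1}  [seen]
{2} --p--> {1, 2}  [new]
{2} --q--> ∅  [seen]
{1, 2} --p--> {1, 2, 3}  [new]
{1, 2} --q--> {2}  [seen]
{1, 2, 3} --p--> {1, 2, 3}  [seen]
{1, 2, 3} --q--> {1, 2}  [seen]
Reachable DFA states: {0, 3}, ∅, {1}, {3}, {2}, {1, 2}, {1, 2, 3}.
{0, 1, 2, 3} is not among them.

no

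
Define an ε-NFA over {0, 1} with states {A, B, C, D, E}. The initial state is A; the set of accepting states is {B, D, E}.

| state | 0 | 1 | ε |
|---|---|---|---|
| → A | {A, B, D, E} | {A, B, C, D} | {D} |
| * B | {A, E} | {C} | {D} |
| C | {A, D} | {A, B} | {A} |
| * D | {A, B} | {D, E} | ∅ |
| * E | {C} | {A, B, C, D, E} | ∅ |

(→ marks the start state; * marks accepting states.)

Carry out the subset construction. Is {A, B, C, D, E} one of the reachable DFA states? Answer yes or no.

yes

Start state of the DFA: {A, D} (ε-closure of the NFA start).
{A, D} --0--> {A, B, D, E}  [new]
{A, D} --1--> {A, B, C, D, E}  [new]
{A, B, D, E} --0--> {A, B, C, D, E}  [seen]
{A, B, D, E} --1--> {A, B, C, D, E}  [seen]
{A, B, C, D, E} --0--> {A, B, C, D, E}  [seen]
{A, B, C, D, E} --1--> {A, B, C, D, E}  [seen]
Reachable DFA states: {A, D}, {A, B, D, E}, {A, B, C, D, E}.
{A, B, C, D, E} is among them.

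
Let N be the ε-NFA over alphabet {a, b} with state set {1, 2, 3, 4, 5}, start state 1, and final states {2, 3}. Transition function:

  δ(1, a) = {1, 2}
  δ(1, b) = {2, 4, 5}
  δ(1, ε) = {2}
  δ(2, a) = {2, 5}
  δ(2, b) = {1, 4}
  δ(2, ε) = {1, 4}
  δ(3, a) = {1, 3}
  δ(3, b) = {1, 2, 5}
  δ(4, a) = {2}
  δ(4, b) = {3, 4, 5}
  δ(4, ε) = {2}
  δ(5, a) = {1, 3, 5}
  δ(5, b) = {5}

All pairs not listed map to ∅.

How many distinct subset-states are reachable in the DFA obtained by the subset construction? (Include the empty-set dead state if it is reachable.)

Start state of the DFA: {1, 2, 4} (ε-closure of the NFA start).
{1, 2, 4} --a--> {1, 2, 4, 5}  [new]
{1, 2, 4} --b--> {1, 2, 3, 4, 5}  [new]
{1, 2, 4, 5} --a--> {1, 2, 3, 4, 5}  [seen]
{1, 2, 4, 5} --b--> {1, 2, 3, 4, 5}  [seen]
{1, 2, 3, 4, 5} --a--> {1, 2, 3, 4, 5}  [seen]
{1, 2, 3, 4, 5} --b--> {1, 2, 3, 4, 5}  [seen]
Reachable DFA states: {1, 2, 4}, {1, 2, 4, 5}, {1, 2, 3, 4, 5}.

3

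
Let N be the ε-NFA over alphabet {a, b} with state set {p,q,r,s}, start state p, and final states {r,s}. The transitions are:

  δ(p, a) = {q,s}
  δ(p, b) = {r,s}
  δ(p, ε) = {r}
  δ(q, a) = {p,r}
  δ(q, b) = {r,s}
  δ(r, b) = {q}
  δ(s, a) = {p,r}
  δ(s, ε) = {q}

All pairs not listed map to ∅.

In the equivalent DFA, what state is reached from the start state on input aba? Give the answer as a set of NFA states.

{p,r}

Start: {p,r}.
δ(p,a) = {q,s}; δ(r,a) = ∅.
Union: {q,s}.
After a: {q,s}.
δ(q,b) = {r,s}; δ(s,b) = ∅.
Union: {r,s}.
ε-closure gives {q,r,s}.
After b: {q,r,s}.
δ(q,a) = {p,r}; δ(r,a) = ∅; δ(s,a) = {p,r}.
Union: {p,r}.
After a: {p,r}.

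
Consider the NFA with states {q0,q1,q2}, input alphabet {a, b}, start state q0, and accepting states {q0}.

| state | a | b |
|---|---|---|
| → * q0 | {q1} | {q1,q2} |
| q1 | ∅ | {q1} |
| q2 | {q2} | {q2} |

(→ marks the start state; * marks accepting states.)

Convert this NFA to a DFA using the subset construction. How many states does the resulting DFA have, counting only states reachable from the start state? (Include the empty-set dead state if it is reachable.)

Start state of the DFA: {q0}.
{q0} --a--> {q1}  [new]
{q0} --b--> {q1,q2}  [new]
{q1} --a--> ∅  [new]
{q1} --b--> {q1}  [seen]
{q1,q2} --a--> {q2}  [new]
{q1,q2} --b--> {q1,q2}  [seen]
∅ --a--> ∅  [seen]
∅ --b--> ∅  [seen]
{q2} --a--> {q2}  [seen]
{q2} --b--> {q2}  [seen]
Reachable DFA states: {q0}, {q1}, {q1,q2}, ∅, {q2}.

5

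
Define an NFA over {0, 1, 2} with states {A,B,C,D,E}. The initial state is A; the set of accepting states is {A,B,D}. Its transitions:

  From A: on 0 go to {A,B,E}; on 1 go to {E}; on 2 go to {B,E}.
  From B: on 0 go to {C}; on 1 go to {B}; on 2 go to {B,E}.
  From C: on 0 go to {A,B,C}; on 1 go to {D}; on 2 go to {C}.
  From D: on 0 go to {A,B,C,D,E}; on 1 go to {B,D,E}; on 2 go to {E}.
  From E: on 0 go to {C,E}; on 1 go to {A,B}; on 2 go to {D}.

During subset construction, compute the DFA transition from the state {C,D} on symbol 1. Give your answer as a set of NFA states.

{B,D,E}

δ(C,1) = {D}; δ(D,1) = {B,D,E}.
Union: {B,D,E}.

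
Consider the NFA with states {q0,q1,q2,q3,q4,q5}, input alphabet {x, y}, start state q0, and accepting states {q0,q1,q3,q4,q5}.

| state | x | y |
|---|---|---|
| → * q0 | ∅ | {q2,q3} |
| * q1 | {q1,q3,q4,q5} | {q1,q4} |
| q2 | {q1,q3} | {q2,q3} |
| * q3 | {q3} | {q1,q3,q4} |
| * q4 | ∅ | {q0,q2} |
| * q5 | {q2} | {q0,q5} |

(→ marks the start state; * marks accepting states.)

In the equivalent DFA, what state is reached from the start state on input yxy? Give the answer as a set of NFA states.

Start: {q0}.
δ(q0,y) = {q2,q3}.
Union: {q2,q3}.
After y: {q2,q3}.
δ(q2,x) = {q1,q3}; δ(q3,x) = {q3}.
Union: {q1,q3}.
After x: {q1,q3}.
δ(q1,y) = {q1,q4}; δ(q3,y) = {q1,q3,q4}.
Union: {q1,q3,q4}.
After y: {q1,q3,q4}.

{q1,q3,q4}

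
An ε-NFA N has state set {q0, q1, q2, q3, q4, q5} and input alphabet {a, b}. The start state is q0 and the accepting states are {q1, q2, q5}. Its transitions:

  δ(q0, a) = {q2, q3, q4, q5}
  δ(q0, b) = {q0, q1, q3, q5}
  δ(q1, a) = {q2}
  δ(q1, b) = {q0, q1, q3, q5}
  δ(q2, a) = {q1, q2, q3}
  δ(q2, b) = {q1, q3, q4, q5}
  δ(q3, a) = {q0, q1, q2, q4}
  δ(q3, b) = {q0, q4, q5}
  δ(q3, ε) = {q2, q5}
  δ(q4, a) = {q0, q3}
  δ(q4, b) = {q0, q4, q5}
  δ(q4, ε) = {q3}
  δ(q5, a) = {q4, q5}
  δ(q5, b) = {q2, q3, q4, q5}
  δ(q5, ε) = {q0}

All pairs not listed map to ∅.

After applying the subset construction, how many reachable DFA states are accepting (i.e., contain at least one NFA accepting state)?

3

Start state of the DFA: {q0} (ε-closure of the NFA start).
{q0} --a--> {q0, q2, q3, q4, q5}  [new]
{q0} --b--> {q0, q1, q2, q3, q5}  [new]
{q0, q2, q3, q4, q5} --a--> {q0, q1, q2, q3, q4, q5}  [new]
{q0, q2, q3, q4, q5} --b--> {q0, q1, q2, q3, q4, q5}  [seen]
{q0, q1, q2, q3, q5} --a--> {q0, q1, q2, q3, q4, q5}  [seen]
{q0, q1, q2, q3, q5} --b--> {q0, q1, q2, q3, q4, q5}  [seen]
{q0, q1, q2, q3, q4, q5} --a--> {q0, q1, q2, q3, q4, q5}  [seen]
{q0, q1, q2, q3, q4, q5} --b--> {q0, q1, q2, q3, q4, q5}  [seen]
Reachable DFA states: {q0}, {q0, q2, q3, q4, q5}, {q0, q1, q2, q3, q5}, {q0, q1, q2, q3, q4, q5}.
Accepting DFA states (contain an NFA accepting state): {q0, q2, q3, q4, q5}, {q0, q1, q2, q3, q5}, {q0, q1, q2, q3, q4, q5}.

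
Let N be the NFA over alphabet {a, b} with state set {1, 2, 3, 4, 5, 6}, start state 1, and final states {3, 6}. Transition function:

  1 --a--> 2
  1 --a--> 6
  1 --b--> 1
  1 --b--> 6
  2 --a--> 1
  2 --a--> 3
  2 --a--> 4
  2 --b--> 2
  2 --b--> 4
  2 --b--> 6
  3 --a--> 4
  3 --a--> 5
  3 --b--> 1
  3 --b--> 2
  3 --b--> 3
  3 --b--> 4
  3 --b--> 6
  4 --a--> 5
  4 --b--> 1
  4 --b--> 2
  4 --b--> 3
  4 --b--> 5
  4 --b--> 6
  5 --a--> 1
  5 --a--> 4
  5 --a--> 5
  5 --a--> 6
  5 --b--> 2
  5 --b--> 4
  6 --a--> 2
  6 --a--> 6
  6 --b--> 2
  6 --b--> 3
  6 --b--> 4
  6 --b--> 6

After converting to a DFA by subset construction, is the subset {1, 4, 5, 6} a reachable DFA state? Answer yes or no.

Start state of the DFA: {1}.
{1} --a--> {2, 6}  [new]
{1} --b--> {1, 6}  [new]
{2, 6} --a--> {1, 2, 3, 4, 6}  [new]
{2, 6} --b--> {2, 3, 4, 6}  [new]
{1, 6} --a--> {2, 6}  [seen]
{1, 6} --b--> {1, 2, 3, 4, 6}  [seen]
{1, 2, 3, 4, 6} --a--> {1, 2, 3, 4, 5, 6}  [new]
{1, 2, 3, 4, 6} --b--> {1, 2, 3, 4, 5, 6}  [seen]
{2, 3, 4, 6} --a--> {1, 2, 3, 4, 5, 6}  [seen]
{2, 3, 4, 6} --b--> {1, 2, 3, 4, 5, 6}  [seen]
{1, 2, 3, 4, 5, 6} --a--> {1, 2, 3, 4, 5, 6}  [seen]
{1, 2, 3, 4, 5, 6} --b--> {1, 2, 3, 4, 5, 6}  [seen]
Reachable DFA states: {1}, {2, 6}, {1, 6}, {1, 2, 3, 4, 6}, {2, 3, 4, 6}, {1, 2, 3, 4, 5, 6}.
{1, 4, 5, 6} is not among them.

no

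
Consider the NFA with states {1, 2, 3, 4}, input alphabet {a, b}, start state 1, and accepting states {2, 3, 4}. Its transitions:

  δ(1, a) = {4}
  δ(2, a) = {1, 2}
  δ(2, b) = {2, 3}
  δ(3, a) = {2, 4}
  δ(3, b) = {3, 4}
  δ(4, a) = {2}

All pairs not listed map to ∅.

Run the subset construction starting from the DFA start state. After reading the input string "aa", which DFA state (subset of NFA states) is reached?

{2}

Start: {1}.
δ(1,a) = {4}.
Union: {4}.
After a: {4}.
δ(4,a) = {2}.
Union: {2}.
After a: {2}.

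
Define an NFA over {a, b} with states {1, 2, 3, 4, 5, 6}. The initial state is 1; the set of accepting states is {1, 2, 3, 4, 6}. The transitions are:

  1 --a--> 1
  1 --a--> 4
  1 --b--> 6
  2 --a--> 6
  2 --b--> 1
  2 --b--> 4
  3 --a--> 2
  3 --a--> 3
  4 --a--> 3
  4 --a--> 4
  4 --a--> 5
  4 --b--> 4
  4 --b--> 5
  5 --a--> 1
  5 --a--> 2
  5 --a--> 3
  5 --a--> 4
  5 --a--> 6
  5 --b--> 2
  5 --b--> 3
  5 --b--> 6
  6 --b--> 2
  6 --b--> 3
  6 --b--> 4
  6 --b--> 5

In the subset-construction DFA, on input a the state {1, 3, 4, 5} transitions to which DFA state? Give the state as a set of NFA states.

{1, 2, 3, 4, 5, 6}

δ(1,a) = {1, 4}; δ(3,a) = {2, 3}; δ(4,a) = {3, 4, 5}; δ(5,a) = {1, 2, 3, 4, 6}.
Union: {1, 2, 3, 4, 5, 6}.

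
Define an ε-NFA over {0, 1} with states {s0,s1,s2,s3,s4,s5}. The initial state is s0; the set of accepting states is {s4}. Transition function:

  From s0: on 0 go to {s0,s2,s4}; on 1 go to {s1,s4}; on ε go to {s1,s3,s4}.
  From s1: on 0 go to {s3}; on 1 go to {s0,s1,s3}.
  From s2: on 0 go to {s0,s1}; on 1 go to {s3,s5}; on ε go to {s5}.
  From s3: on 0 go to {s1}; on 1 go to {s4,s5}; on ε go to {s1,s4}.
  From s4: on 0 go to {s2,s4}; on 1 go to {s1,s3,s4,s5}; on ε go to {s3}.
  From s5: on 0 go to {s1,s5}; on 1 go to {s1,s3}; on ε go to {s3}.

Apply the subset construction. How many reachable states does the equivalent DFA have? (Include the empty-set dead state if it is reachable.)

3

Start state of the DFA: {s0,s1,s3,s4} (ε-closure of the NFA start).
{s0,s1,s3,s4} --0--> {s0,s1,s2,s3,s4,s5}  [new]
{s0,s1,s3,s4} --1--> {s0,s1,s3,s4,s5}  [new]
{s0,s1,s2,s3,s4,s5} --0--> {s0,s1,s2,s3,s4,s5}  [seen]
{s0,s1,s2,s3,s4,s5} --1--> {s0,s1,s3,s4,s5}  [seen]
{s0,s1,s3,s4,s5} --0--> {s0,s1,s2,s3,s4,s5}  [seen]
{s0,s1,s3,s4,s5} --1--> {s0,s1,s3,s4,s5}  [seen]
Reachable DFA states: {s0,s1,s3,s4}, {s0,s1,s2,s3,s4,s5}, {s0,s1,s3,s4,s5}.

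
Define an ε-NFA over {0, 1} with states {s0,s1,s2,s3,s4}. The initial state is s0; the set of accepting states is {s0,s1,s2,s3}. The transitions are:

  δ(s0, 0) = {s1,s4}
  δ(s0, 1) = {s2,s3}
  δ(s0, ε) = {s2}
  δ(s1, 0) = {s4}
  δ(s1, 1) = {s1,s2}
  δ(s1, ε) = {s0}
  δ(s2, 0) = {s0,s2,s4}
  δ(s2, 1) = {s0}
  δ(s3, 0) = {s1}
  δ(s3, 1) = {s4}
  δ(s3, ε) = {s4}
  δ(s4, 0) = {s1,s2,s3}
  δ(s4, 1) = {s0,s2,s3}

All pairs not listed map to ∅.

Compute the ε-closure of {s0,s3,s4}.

{s0,s2,s3,s4}

Begin with {s0,s3,s4}.
s0 →ε {s2}; add s2.
ε-closure = {s0,s2,s3,s4}.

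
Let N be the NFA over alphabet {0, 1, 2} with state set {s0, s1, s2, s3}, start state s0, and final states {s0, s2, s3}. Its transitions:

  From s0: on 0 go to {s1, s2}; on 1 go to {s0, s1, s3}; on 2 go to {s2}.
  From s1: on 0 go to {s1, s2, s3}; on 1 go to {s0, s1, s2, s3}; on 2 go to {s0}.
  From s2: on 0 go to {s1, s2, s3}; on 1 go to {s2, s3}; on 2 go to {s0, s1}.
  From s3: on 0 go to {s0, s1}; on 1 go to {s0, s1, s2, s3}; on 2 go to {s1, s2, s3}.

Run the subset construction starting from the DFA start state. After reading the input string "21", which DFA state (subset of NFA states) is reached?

Start: {s0}.
δ(s0,2) = {s2}.
Union: {s2}.
After 2: {s2}.
δ(s2,1) = {s2, s3}.
Union: {s2, s3}.
After 1: {s2, s3}.

{s2, s3}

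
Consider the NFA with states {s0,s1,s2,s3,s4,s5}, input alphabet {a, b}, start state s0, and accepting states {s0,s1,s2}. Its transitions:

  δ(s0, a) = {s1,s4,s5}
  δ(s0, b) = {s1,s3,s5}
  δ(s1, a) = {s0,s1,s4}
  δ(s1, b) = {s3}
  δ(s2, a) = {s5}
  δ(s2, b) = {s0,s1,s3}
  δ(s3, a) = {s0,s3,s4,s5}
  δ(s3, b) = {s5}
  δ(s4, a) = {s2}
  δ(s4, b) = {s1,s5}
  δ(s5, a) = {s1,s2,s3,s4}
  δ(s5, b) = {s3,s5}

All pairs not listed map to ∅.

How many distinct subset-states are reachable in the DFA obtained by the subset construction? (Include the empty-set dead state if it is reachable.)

Start state of the DFA: {s0}.
{s0} --a--> {s1,s4,s5}  [new]
{s0} --b--> {s1,s3,s5}  [new]
{s1,s4,s5} --a--> {s0,s1,s2,s3,s4}  [new]
{s1,s4,s5} --b--> {s1,s3,s5}  [seen]
{s1,s3,s5} --a--> {s0,s1,s2,s3,s4,s5}  [new]
{s1,s3,s5} --b--> {s3,s5}  [new]
{s0,s1,s2,s3,s4} --a--> {s0,s1,s2,s3,s4,s5}  [seen]
{s0,s1,s2,s3,s4} --b--> {s0,s1,s3,s5}  [new]
{s0,s1,s2,s3,s4,s5} --a--> {s0,s1,s2,s3,s4,s5}  [seen]
{s0,s1,s2,s3,s4,s5} --b--> {s0,s1,s3,s5}  [seen]
{s3,s5} --a--> {s0,s1,s2,s3,s4,s5}  [seen]
{s3,s5} --b--> {s3,s5}  [seen]
{s0,s1,s3,s5} --a--> {s0,s1,s2,s3,s4,s5}  [seen]
{s0,s1,s3,s5} --b--> {s1,s3,s5}  [seen]
Reachable DFA states: {s0}, {s1,s4,s5}, {s1,s3,s5}, {s0,s1,s2,s3,s4}, {s0,s1,s2,s3,s4,s5}, {s3,s5}, {s0,s1,s3,s5}.

7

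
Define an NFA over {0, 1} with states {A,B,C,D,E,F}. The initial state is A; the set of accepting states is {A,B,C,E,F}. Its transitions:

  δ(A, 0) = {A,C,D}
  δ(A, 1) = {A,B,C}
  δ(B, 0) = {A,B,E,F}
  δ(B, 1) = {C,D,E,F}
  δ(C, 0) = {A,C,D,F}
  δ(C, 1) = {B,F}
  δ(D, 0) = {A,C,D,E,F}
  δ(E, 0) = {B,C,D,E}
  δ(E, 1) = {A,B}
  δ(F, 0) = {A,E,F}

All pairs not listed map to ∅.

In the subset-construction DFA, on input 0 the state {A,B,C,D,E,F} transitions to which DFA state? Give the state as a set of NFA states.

{A,B,C,D,E,F}

δ(A,0) = {A,C,D}; δ(B,0) = {A,B,E,F}; δ(C,0) = {A,C,D,F}; δ(D,0) = {A,C,D,E,F}; δ(E,0) = {B,C,D,E}; δ(F,0) = {A,E,F}.
Union: {A,B,C,D,E,F}.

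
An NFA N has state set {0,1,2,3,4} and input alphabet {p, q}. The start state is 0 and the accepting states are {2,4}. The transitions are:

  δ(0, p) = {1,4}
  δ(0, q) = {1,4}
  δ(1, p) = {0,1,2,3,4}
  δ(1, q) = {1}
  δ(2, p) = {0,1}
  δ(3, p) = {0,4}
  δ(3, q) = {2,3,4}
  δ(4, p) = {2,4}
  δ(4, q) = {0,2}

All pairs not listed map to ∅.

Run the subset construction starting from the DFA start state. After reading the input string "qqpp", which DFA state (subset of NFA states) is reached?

{0,1,2,3,4}

Start: {0}.
δ(0,q) = {1,4}.
Union: {1,4}.
After q: {1,4}.
δ(1,q) = {1}; δ(4,q) = {0,2}.
Union: {0,1,2}.
After q: {0,1,2}.
δ(0,p) = {1,4}; δ(1,p) = {0,1,2,3,4}; δ(2,p) = {0,1}.
Union: {0,1,2,3,4}.
After p: {0,1,2,3,4}.
δ(0,p) = {1,4}; δ(1,p) = {0,1,2,3,4}; δ(2,p) = {0,1}; δ(3,p) = {0,4}; δ(4,p) = {2,4}.
Union: {0,1,2,3,4}.
After p: {0,1,2,3,4}.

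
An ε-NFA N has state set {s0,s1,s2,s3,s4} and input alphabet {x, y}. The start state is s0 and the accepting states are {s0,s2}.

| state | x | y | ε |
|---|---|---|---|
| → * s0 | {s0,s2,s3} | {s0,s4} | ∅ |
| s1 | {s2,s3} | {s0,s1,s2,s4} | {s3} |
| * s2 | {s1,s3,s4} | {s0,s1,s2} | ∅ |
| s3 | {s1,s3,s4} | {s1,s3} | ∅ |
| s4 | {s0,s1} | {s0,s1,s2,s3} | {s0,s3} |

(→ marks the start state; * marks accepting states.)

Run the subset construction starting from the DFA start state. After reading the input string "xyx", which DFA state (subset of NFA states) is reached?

Start: {s0}.
δ(s0,x) = {s0,s2,s3}.
Union: {s0,s2,s3}.
After x: {s0,s2,s3}.
δ(s0,y) = {s0,s4}; δ(s2,y) = {s0,s1,s2}; δ(s3,y) = {s1,s3}.
Union: {s0,s1,s2,s3,s4}.
After y: {s0,s1,s2,s3,s4}.
δ(s0,x) = {s0,s2,s3}; δ(s1,x) = {s2,s3}; δ(s2,x) = {s1,s3,s4}; δ(s3,x) = {s1,s3,s4}; δ(s4,x) = {s0,s1}.
Union: {s0,s1,s2,s3,s4}.
After x: {s0,s1,s2,s3,s4}.

{s0,s1,s2,s3,s4}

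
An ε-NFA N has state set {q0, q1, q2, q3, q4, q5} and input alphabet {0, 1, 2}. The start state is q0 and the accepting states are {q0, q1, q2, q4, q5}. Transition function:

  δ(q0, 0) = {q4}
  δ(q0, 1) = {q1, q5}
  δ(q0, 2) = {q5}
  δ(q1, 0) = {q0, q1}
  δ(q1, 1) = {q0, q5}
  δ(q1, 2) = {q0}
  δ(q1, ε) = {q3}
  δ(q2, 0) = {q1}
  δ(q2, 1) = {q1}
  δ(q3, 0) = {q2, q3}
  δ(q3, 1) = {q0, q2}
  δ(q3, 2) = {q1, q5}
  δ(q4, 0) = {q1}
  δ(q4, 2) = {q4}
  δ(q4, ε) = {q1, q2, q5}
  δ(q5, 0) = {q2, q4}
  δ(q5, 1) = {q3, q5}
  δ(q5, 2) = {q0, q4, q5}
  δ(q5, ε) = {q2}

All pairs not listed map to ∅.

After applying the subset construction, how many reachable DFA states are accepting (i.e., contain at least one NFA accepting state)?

6

Start state of the DFA: {q0} (ε-closure of the NFA start).
{q0} --0--> {q1, q2, q3, q4, q5}  [new]
{q0} --1--> {q1, q2, q3, q5}  [new]
{q0} --2--> {q2, q5}  [new]
{q1, q2, q3, q4, q5} --0--> {q0, q1, q2, q3, q4, q5}  [new]
{q1, q2, q3, q4, q5} --1--> {q0, q1, q2, q3, q5}  [new]
{q1, q2, q3, q4, q5} --2--> {q0, q1, q2, q3, q4, q5}  [seen]
{q1, q2, q3, q5} --0--> {q0, q1, q2, q3, q4, q5}  [seen]
{q1, q2, q3, q5} --1--> {q0, q1, q2, q3, q5}  [seen]
{q1, q2, q3, q5} --2--> {q0, q1, q2, q3, q4, q5}  [seen]
{q2, q5} --0--> {q1, q2, q3, q4, q5}  [seen]
{q2, q5} --1--> {q1, q2, q3, q5}  [seen]
{q2, q5} --2--> {q0, q1, q2, q3, q4, q5}  [seen]
{q0, q1, q2, q3, q4, q5} --0--> {q0, q1, q2, q3, q4, q5}  [seen]
{q0, q1, q2, q3, q4, q5} --1--> {q0, q1, q2, q3, q5}  [seen]
{q0, q1, q2, q3, q4, q5} --2--> {q0, q1, q2, q3, q4, q5}  [seen]
{q0, q1, q2, q3, q5} --0--> {q0, q1, q2, q3, q4, q5}  [seen]
{q0, q1, q2, q3, q5} --1--> {q0, q1, q2, q3, q5}  [seen]
{q0, q1, q2, q3, q5} --2--> {q0, q1, q2, q3, q4, q5}  [seen]
Reachable DFA states: {q0}, {q1, q2, q3, q4, q5}, {q1, q2, q3, q5}, {q2, q5}, {q0, q1, q2, q3, q4, q5}, {q0, q1, q2, q3, q5}.
Accepting DFA states (contain an NFA accepting state): {q0}, {q1, q2, q3, q4, q5}, {q1, q2, q3, q5}, {q2, q5}, {q0, q1, q2, q3, q4, q5}, {q0, q1, q2, q3, q5}.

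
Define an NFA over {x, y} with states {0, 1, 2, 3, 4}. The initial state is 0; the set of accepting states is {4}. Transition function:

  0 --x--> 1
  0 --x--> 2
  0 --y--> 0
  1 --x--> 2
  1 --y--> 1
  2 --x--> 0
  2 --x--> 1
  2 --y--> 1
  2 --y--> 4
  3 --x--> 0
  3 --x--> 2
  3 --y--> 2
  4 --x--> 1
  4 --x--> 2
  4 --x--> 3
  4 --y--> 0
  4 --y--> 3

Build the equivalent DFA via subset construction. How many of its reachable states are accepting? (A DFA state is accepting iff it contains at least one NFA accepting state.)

Start state of the DFA: {0}.
{0} --x--> {1, 2}  [new]
{0} --y--> {0}  [seen]
{1, 2} --x--> {0, 1, 2}  [new]
{1, 2} --y--> {1, 4}  [new]
{0, 1, 2} --x--> {0, 1, 2}  [seen]
{0, 1, 2} --y--> {0, 1, 4}  [new]
{1, 4} --x--> {1, 2, 3}  [new]
{1, 4} --y--> {0, 1, 3}  [new]
{0, 1, 4} --x--> {1, 2, 3}  [seen]
{0, 1, 4} --y--> {0, 1, 3}  [seen]
{1, 2, 3} --x--> {0, 1, 2}  [seen]
{1, 2, 3} --y--> {1, 2, 4}  [new]
{0, 1, 3} --x--> {0, 1, 2}  [seen]
{0, 1, 3} --y--> {0, 1, 2}  [seen]
{1, 2, 4} --x--> {0, 1, 2, 3}  [new]
{1, 2, 4} --y--> {0, 1, 3, 4}  [new]
{0, 1, 2, 3} --x--> {0, 1, 2}  [seen]
{0, 1, 2, 3} --y--> {0, 1, 2, 4}  [new]
{0, 1, 3, 4} --x--> {0, 1, 2, 3}  [seen]
{0, 1, 3, 4} --y--> {0, 1, 2, 3}  [seen]
{0, 1, 2, 4} --x--> {0, 1, 2, 3}  [seen]
{0, 1, 2, 4} --y--> {0, 1, 3, 4}  [seen]
Reachable DFA states: {0}, {1, 2}, {0, 1, 2}, {1, 4}, {0, 1, 4}, {1, 2, 3}, {0, 1, 3}, {1, 2, 4}, {0, 1, 2, 3}, {0, 1, 3, 4}, {0, 1, 2, 4}.
Accepting DFA states (contain an NFA accepting state): {1, 4}, {0, 1, 4}, {1, 2, 4}, {0, 1, 3, 4}, {0, 1, 2, 4}.

5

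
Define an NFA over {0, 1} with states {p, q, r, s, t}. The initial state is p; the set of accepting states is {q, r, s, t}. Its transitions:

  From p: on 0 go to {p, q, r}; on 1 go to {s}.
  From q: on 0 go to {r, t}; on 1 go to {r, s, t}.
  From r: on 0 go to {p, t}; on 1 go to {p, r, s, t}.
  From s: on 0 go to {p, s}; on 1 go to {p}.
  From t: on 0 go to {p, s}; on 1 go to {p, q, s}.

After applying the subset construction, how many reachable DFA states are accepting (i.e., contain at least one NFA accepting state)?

7

Start state of the DFA: {p}.
{p} --0--> {p, q, r}  [new]
{p} --1--> {s}  [new]
{p, q, r} --0--> {p, q, r, t}  [new]
{p, q, r} --1--> {p, r, s, t}  [new]
{s} --0--> {p, s}  [new]
{s} --1--> {p}  [seen]
{p, q, r, t} --0--> {p, q, r, s, t}  [new]
{p, q, r, t} --1--> {p, q, r, s, t}  [seen]
{p, r, s, t} --0--> {p, q, r, s, t}  [seen]
{p, r, s, t} --1--> {p, q, r, s, t}  [seen]
{p, s} --0--> {p, q, r, s}  [new]
{p, s} --1--> {p, s}  [seen]
{p, q, r, s, t} --0--> {p, q, r, s, t}  [seen]
{p, q, r, s, t} --1--> {p, q, r, s, t}  [seen]
{p, q, r, s} --0--> {p, q, r, s, t}  [seen]
{p, q, r, s} --1--> {p, r, s, t}  [seen]
Reachable DFA states: {p}, {p, q, r}, {s}, {p, q, r, t}, {p, r, s, t}, {p, s}, {p, q, r, s, t}, {p, q, r, s}.
Accepting DFA states (contain an NFA accepting state): {p, q, r}, {s}, {p, q, r, t}, {p, r, s, t}, {p, s}, {p, q, r, s, t}, {p, q, r, s}.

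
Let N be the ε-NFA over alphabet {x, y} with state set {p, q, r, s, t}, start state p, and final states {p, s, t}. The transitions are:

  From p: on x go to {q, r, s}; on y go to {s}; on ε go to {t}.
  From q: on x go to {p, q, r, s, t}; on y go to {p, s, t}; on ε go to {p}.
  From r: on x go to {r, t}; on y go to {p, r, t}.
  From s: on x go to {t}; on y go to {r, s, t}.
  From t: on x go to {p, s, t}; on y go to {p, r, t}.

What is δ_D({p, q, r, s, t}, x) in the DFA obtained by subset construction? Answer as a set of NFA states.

δ(p,x) = {q, r, s}; δ(q,x) = {p, q, r, s, t}; δ(r,x) = {r, t}; δ(s,x) = {t}; δ(t,x) = {p, s, t}.
Union: {p, q, r, s, t}.

{p, q, r, s, t}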